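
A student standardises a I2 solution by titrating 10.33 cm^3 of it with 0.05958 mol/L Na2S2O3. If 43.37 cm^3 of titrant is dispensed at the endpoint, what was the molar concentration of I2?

0.125 M

n(Na2S2O3) = 0.05958 x 0.04337 = 0.002584 mol.
From the balanced equation, 2 mol Na2S2O3 reacts with 1 mol I2, so n(I2) = 0.002584 x 1/2 = 0.001292 mol.
[I2] = 0.001292 / 0.01033 L = 0.125 M.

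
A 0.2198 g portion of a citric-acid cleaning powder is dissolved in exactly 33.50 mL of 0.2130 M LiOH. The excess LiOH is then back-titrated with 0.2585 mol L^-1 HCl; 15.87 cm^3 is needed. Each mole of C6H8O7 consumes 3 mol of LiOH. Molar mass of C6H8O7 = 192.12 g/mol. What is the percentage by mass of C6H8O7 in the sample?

88.4%

Total n(LiOH) added = 0.2130 x 0.03350 = 0.007135 mol.
n(HCl) used = 0.2585 x 0.01587 = 0.004102 mol, which equals the excess n(LiOH).
So n(LiOH) consumed by the sample = 0.007135 - 0.004102 = 0.003033 mol.
n(C6H8O7) = 0.003033 / 3 = 0.001011 mol.
mass C6H8O7 = 0.001011 x 192.12 = 0.1942 g, so %C6H8O7 = 0.1942/0.2198 x 100 = 88.4%.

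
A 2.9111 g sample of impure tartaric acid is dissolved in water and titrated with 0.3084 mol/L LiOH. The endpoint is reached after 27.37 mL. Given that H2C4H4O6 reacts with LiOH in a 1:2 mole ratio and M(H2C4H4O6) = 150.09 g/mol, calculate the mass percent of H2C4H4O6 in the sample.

n(LiOH) = 0.3084 x 0.02737 = 0.008441 mol.
n(H2C4H4O6) = 0.008441 / 2 = 0.004220 mol.
mass of H2C4H4O6 = 0.004220 x 150.09 = 0.6334 g.
% purity = 0.6334 / 2.9111 x 100 = 21.8%.

21.8%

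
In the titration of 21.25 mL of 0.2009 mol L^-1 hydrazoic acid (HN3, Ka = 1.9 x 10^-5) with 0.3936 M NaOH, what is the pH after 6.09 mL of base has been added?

4.83

Initial n(HN3) = 0.2009 x 0.02125 = 0.004269 mol.
n(NaOH) added = 0.3936 x 0.006090 = 0.002397 mol, converting that many moles of HN3 to N3-.
Remaining n(HN3) = 0.001872 mol; n(N3-) = 0.002397 mol.
By Henderson-Hasselbalch, pH = pKa + log([A^-]/[HA]) = 4.72 + log(0.002397/0.001872) = 4.72 + (+0.11) = 4.83.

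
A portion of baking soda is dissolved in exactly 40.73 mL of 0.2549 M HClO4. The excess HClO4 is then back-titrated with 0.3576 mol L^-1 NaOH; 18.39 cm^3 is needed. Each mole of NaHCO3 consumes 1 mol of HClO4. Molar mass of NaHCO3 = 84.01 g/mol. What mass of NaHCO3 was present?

Total n(HClO4) added = 0.2549 x 0.04073 = 0.01038 mol.
n(NaOH) used = 0.3576 x 0.01839 = 0.006576 mol, which equals the excess n(HClO4).
So n(HClO4) consumed by the sample = 0.01038 - 0.006576 = 0.003806 mol.
n(NaHCO3) = 0.003806 / 1 = 0.003806 mol.
mass = 0.003806 mol x 84.01 g/mol = 0.320 g.

0.320 g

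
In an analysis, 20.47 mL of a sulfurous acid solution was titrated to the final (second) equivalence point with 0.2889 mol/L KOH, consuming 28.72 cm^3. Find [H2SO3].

0.203 M

n(KOH) = 0.2889 x 0.02872 = 0.008297 mol.
At the final (second) equivalence point, 2 mol OH^- react per mol H2SO3, so n(H2SO3) = 0.008297 / 2 = 0.004149 mol.
[H2SO3] = 0.004149 / 0.02047 L = 0.203 M.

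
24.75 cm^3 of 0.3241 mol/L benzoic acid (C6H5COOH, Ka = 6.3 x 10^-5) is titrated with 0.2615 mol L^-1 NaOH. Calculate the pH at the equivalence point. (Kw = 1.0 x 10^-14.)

n(C6H5COOH) = 0.3241 x 0.02475 = 0.008021 mol; V(NaOH) at equivalence = 0.008021/0.2615 = 0.03067 L.
At equivalence all the acid is converted to C6H5COO-; total volume = 0.02475 + 0.03067 = 0.05542 L, so [C6H5COO-] = 0.008021/0.05542 = 0.1447 M.
Kb = Kw/Ka = 1.0e-14 / 6.3 x 10^-5 = 1.59e-10.
[OH^-] = sqrt(Kb x [C6H5COO-]) = sqrt(1.59e-10 x 0.1447) = 4.79e-6 M.
pOH = 5.32, so pH = 14.00 - 5.32 = 8.68.

8.68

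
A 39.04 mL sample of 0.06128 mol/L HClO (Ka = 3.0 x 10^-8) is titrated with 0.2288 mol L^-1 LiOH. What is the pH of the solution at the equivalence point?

n(HClO) = 0.06128 x 0.03904 = 0.002392 mol; V(LiOH) at equivalence = 0.002392/0.2288 = 0.01046 L.
At equivalence all the acid is converted to ClO-; total volume = 0.03904 + 0.01046 = 0.04950 L, so [ClO-] = 0.002392/0.04950 = 0.04833 M.
Kb = Kw/Ka = 1.0e-14 / 3.0 x 10^-8 = 3.33e-7.
[OH^-] = sqrt(Kb x [ClO-]) = sqrt(3.33e-7 x 0.04833) = 0.000127 M.
pOH = 3.90, so pH = 14.00 - 3.90 = 10.10.

10.10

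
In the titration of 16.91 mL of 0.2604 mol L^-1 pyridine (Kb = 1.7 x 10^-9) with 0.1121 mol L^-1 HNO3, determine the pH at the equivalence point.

3.17

n(C5H5N) = 0.2604 x 0.01691 = 0.004403 mol; V(HNO3) at equivalence = 0.004403/0.1121 = 0.03928 L.
At equivalence the base is fully converted to C5H5NH+; total volume = 0.05619 L, so [C5H5NH+] = 0.004403/0.05619 = 0.07836 M.
Ka(C5H5NH+) = Kw/Kb = 1.0e-14 / 1.7 x 10^-9 = 5.88e-6.
[H^+] = sqrt(Ka x [C5H5NH+]) = sqrt(5.88e-6 x 0.07836) = 0.000679 M.
pH = -log(0.000679) = 3.17.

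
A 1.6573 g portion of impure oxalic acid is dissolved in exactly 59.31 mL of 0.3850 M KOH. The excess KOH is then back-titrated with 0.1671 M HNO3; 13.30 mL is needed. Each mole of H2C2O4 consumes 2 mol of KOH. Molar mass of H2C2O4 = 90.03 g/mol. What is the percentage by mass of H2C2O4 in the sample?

56.0%

Total n(KOH) added = 0.3850 x 0.05931 = 0.02283 mol.
n(HNO3) used = 0.1671 x 0.01330 = 0.002222 mol, which equals the excess n(KOH).
So n(KOH) consumed by the sample = 0.02283 - 0.002222 = 0.02061 mol.
n(H2C2O4) = 0.02061 / 2 = 0.01031 mol.
mass H2C2O4 = 0.01031 x 90.03 = 0.9278 g, so %H2C2O4 = 0.9278/1.6573 x 100 = 56.0%.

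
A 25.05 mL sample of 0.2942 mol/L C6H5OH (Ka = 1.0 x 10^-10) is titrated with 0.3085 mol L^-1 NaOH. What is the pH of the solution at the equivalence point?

n(C6H5OH) = 0.2942 x 0.02505 = 0.007370 mol; V(NaOH) at equivalence = 0.007370/0.3085 = 0.02389 L.
At equivalence all the acid is converted to C6H5O-; total volume = 0.02505 + 0.02389 = 0.04894 L, so [C6H5O-] = 0.007370/0.04894 = 0.1506 M.
Kb = Kw/Ka = 1.0e-14 / 1.0 x 10^-10 = 0.000100.
[OH^-] = sqrt(Kb x [C6H5O-]) = sqrt(0.000100 x 0.1506) = 0.00388 M.
pOH = 2.41, so pH = 14.00 - 2.41 = 11.59.

11.59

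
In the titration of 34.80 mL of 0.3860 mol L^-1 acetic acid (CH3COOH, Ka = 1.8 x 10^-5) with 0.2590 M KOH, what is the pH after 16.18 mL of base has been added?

4.40

Initial n(CH3COOH) = 0.3860 x 0.03480 = 0.01343 mol.
n(KOH) added = 0.2590 x 0.01618 = 0.004191 mol, converting that many moles of CH3COOH to CH3COO-.
Remaining n(CH3COOH) = 0.009242 mol; n(CH3COO-) = 0.004191 mol.
By Henderson-Hasselbalch, pH = pKa + log([A^-]/[HA]) = 4.74 + log(0.004191/0.009242) = 4.74 + (-0.34) = 4.40.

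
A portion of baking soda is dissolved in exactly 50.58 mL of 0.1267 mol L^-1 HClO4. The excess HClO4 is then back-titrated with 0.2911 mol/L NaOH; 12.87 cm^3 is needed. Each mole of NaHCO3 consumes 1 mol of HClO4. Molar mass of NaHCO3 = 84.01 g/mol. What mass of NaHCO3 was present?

Total n(HClO4) added = 0.1267 x 0.05058 = 0.006408 mol.
n(NaOH) used = 0.2911 x 0.01287 = 0.003746 mol, which equals the excess n(HClO4).
So n(HClO4) consumed by the sample = 0.006408 - 0.003746 = 0.002662 mol.
n(NaHCO3) = 0.002662 / 1 = 0.002662 mol.
mass = 0.002662 mol x 84.01 g/mol = 0.224 g.

0.224 g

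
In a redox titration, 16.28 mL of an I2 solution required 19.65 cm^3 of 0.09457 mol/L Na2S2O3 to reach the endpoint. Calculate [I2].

n(Na2S2O3) = 0.09457 x 0.01965 = 0.001858 mol.
From the balanced equation, 2 mol Na2S2O3 reacts with 1 mol I2, so n(I2) = 0.001858 x 1/2 = 0.0009292 mol.
[I2] = 0.0009292 / 0.01628 L = 0.0571 M.

0.0571 M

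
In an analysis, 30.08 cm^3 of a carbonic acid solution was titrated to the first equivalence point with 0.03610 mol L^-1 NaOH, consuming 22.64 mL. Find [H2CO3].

n(NaOH) = 0.03610 x 0.02264 = 0.0008173 mol.
At the first equivalence point, 1 mol OH^- react per mol H2CO3, so n(H2CO3) = 0.0008173 / 1 = 0.0008173 mol.
[H2CO3] = 0.0008173 / 0.03008 L = 0.0272 M.

0.0272 M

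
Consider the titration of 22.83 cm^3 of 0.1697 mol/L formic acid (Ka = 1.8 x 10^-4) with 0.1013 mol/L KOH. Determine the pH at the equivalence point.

8.27

n(HCOOH) = 0.1697 x 0.02283 = 0.003874 mol; V(KOH) at equivalence = 0.003874/0.1013 = 0.03825 L.
At equivalence all the acid is converted to HCOO-; total volume = 0.02283 + 0.03825 = 0.06108 L, so [HCOO-] = 0.003874/0.06108 = 0.06343 M.
Kb = Kw/Ka = 1.0e-14 / 1.8 x 10^-4 = 5.56e-11.
[OH^-] = sqrt(Kb x [HCOO-]) = sqrt(5.56e-11 x 0.06343) = 1.88e-6 M.
pOH = 5.73, so pH = 14.00 - 5.73 = 8.27.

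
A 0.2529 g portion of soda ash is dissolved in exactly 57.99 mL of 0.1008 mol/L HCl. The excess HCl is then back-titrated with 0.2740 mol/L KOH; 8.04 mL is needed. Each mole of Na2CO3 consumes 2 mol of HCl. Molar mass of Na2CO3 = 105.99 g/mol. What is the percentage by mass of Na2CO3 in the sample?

76.3%

Total n(HCl) added = 0.1008 x 0.05799 = 0.005845 mol.
n(KOH) used = 0.2740 x 0.008040 = 0.002203 mol, which equals the excess n(HCl).
So n(HCl) consumed by the sample = 0.005845 - 0.002203 = 0.003642 mol.
n(Na2CO3) = 0.003642 / 2 = 0.001821 mol.
mass Na2CO3 = 0.001821 x 105.99 = 0.1930 g, so %Na2CO3 = 0.1930/0.2529 x 100 = 76.3%.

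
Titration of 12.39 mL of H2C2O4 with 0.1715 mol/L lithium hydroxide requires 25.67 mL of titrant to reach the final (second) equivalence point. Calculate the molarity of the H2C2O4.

0.178 M

n(LiOH) = 0.1715 x 0.02567 = 0.004402 mol.
At the final (second) equivalence point, 2 mol OH^- react per mol H2C2O4, so n(H2C2O4) = 0.004402 / 2 = 0.002201 mol.
[H2C2O4] = 0.002201 / 0.01239 L = 0.178 M.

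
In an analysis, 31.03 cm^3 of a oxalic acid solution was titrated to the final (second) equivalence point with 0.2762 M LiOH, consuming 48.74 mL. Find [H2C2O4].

n(LiOH) = 0.2762 x 0.04874 = 0.01346 mol.
At the final (second) equivalence point, 2 mol OH^- react per mol H2C2O4, so n(H2C2O4) = 0.01346 / 2 = 0.006731 mol.
[H2C2O4] = 0.006731 / 0.03103 L = 0.217 M.

0.217 M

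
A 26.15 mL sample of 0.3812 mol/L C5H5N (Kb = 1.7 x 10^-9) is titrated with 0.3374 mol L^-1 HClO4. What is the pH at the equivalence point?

2.99

n(C5H5N) = 0.3812 x 0.02615 = 0.009968 mol; V(HClO4) at equivalence = 0.009968/0.3374 = 0.02954 L.
At equivalence the base is fully converted to C5H5NH+; total volume = 0.05569 L, so [C5H5NH+] = 0.009968/0.05569 = 0.1790 M.
Ka(C5H5NH+) = Kw/Kb = 1.0e-14 / 1.7 x 10^-9 = 5.88e-6.
[H^+] = sqrt(Ka x [C5H5NH+]) = sqrt(5.88e-6 x 0.1790) = 0.00103 M.
pH = -log(0.00103) = 2.99.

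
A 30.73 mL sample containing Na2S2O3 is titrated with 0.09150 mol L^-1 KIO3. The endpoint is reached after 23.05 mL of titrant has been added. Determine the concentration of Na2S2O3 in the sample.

0.412 M

n(KIO3) = 0.09150 x 0.02305 = 0.002109 mol.
From the balanced equation, 1 mol KIO3 reacts with 6 mol Na2S2O3, so n(Na2S2O3) = 0.002109 x 6/1 = 0.01265 mol.
[Na2S2O3] = 0.01265 / 0.03073 L = 0.412 M.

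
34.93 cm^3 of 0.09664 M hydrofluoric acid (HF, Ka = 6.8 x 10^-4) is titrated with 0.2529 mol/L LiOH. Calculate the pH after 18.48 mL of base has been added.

12.39

n(acid) = 0.09664 x 0.03493 = 0.003376 mol; n(LiOH) added = 0.2529 x 0.01848 = 0.004674 mol.
Base is in excess by 0.004674 - 0.003376 = 0.001298 mol in a total volume of 0.05341 L.
[OH^-] = 0.001298/0.05341 = 0.02430 M, so pOH = 1.61 and pH = 14.00 - 1.61 = 12.39.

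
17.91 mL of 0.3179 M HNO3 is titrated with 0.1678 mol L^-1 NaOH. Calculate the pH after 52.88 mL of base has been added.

n(acid) = 0.3179 x 0.01791 = 0.005694 mol; n(NaOH) added = 0.1678 x 0.05288 = 0.008873 mol.
Base is in excess by 0.008873 - 0.005694 = 0.003180 mol in a total volume of 0.07079 L.
[OH^-] = 0.003180/0.07079 = 0.04492 M, so pOH = 1.35 and pH = 14.00 - 1.35 = 12.65.

12.65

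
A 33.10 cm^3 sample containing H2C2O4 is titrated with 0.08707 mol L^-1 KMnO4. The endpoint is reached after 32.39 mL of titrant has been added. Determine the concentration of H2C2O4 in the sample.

0.213 M

n(KMnO4) = 0.08707 x 0.03239 = 0.002820 mol.
From the balanced equation, 2 mol KMnO4 reacts with 5 mol H2C2O4, so n(H2C2O4) = 0.002820 x 5/2 = 0.007050 mol.
[H2C2O4] = 0.007050 / 0.03310 L = 0.213 M.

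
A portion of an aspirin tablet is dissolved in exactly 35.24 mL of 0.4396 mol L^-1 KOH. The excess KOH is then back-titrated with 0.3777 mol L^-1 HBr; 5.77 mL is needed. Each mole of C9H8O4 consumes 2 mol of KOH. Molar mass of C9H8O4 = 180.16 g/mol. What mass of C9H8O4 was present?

Total n(KOH) added = 0.4396 x 0.03524 = 0.01549 mol.
n(HBr) used = 0.3777 x 0.005770 = 0.002179 mol, which equals the excess n(KOH).
So n(KOH) consumed by the sample = 0.01549 - 0.002179 = 0.01331 mol.
n(C9H8O4) = 0.01331 / 2 = 0.006656 mol.
mass = 0.006656 mol x 180.16 g/mol = 1.20 g.

1.20 g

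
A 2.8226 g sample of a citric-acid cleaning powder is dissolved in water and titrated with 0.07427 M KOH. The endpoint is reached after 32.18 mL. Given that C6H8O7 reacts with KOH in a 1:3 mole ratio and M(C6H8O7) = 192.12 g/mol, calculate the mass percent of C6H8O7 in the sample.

n(KOH) = 0.07427 x 0.03218 = 0.002390 mol.
n(C6H8O7) = 0.002390 / 3 = 0.0007967 mol.
mass of C6H8O7 = 0.0007967 x 192.12 = 0.1531 g.
% purity = 0.1531 / 2.8226 x 100 = 5.42%.

5.42%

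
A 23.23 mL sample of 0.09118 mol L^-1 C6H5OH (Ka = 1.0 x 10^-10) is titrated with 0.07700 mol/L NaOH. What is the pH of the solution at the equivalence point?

n(C6H5OH) = 0.09118 x 0.02323 = 0.002118 mol; V(NaOH) at equivalence = 0.002118/0.07700 = 0.02751 L.
At equivalence all the acid is converted to C6H5O-; total volume = 0.02323 + 0.02751 = 0.05074 L, so [C6H5O-] = 0.002118/0.05074 = 0.04175 M.
Kb = Kw/Ka = 1.0e-14 / 1.0 x 10^-10 = 0.000100.
[OH^-] = sqrt(Kb x [C6H5O-]) = sqrt(0.000100 x 0.04175) = 0.00204 M.
pOH = 2.69, so pH = 14.00 - 2.69 = 11.31.

11.31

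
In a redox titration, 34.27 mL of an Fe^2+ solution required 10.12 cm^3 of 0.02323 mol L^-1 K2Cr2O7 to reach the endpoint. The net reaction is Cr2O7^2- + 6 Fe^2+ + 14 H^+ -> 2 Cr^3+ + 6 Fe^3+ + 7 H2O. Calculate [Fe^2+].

n(K2Cr2O7) = 0.02323 x 0.01012 = 0.0002351 mol.
From the balanced equation, 1 mol K2Cr2O7 reacts with 6 mol Fe^2+, so n(Fe^2+) = 0.0002351 x 6/1 = 0.001411 mol.
[Fe^2+] = 0.001411 / 0.03427 L = 0.0412 M.

0.0412 M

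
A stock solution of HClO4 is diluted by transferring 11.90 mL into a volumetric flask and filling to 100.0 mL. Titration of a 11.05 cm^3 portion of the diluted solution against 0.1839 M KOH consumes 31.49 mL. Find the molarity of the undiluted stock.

n(KOH) = 0.1839 x 0.03149 = 0.005791 mol.
n(HClO4) in the aliquot = 0.005791 mol.
[diluted HClO4] = 0.005791 / 0.01105 = 0.5241 M.
Dilution factor = 100.0/11.90 = 8.403, so [stock] = 0.5241 x 8.403 = 4.40 M.

4.40 M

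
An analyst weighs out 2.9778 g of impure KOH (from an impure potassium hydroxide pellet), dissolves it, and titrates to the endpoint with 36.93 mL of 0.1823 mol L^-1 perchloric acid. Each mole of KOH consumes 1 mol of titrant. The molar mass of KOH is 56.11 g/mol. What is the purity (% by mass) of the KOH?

n(HClO4) = 0.1823 x 0.03693 = 0.006732 mol.
n(KOH) = 0.006732 / 1 = 0.006732 mol.
mass of KOH = 0.006732 x 56.11 = 0.3778 g.
% purity = 0.3778 / 2.9778 x 100 = 12.7%.

12.7%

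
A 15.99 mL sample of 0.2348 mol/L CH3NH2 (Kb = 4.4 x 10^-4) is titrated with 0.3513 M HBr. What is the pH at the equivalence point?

5.75

n(CH3NH2) = 0.2348 x 0.01599 = 0.003754 mol; V(HBr) at equivalence = 0.003754/0.3513 = 0.01069 L.
At equivalence the base is fully converted to CH3NH3+; total volume = 0.02668 L, so [CH3NH3+] = 0.003754/0.02668 = 0.1407 M.
Ka(CH3NH3+) = Kw/Kb = 1.0e-14 / 4.4 x 10^-4 = 2.27e-11.
[H^+] = sqrt(Ka x [CH3NH3+]) = sqrt(2.27e-11 x 0.1407) = 1.79e-6 M.
pH = -log(1.79e-6) = 5.75.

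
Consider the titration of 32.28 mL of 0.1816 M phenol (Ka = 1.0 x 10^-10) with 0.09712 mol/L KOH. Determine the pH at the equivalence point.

n(C6H5OH) = 0.1816 x 0.03228 = 0.005862 mol; V(KOH) at equivalence = 0.005862/0.09712 = 0.06036 L.
At equivalence all the acid is converted to C6H5O-; total volume = 0.03228 + 0.06036 = 0.09264 L, so [C6H5O-] = 0.005862/0.09264 = 0.06328 M.
Kb = Kw/Ka = 1.0e-14 / 1.0 x 10^-10 = 0.000100.
[OH^-] = sqrt(Kb x [C6H5O-]) = sqrt(0.000100 x 0.06328) = 0.00252 M.
pOH = 2.60, so pH = 14.00 - 2.60 = 11.40.

11.40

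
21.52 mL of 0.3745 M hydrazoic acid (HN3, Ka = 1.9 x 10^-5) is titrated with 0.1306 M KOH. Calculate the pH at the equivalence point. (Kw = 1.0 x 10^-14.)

n(HN3) = 0.3745 x 0.02152 = 0.008059 mol; V(KOH) at equivalence = 0.008059/0.1306 = 0.06171 L.
At equivalence all the acid is converted to N3-; total volume = 0.02152 + 0.06171 = 0.08323 L, so [N3-] = 0.008059/0.08323 = 0.09683 M.
Kb = Kw/Ka = 1.0e-14 / 1.9 x 10^-5 = 5.26e-10.
[OH^-] = sqrt(Kb x [N3-]) = sqrt(5.26e-10 x 0.09683) = 7.14e-6 M.
pOH = 5.15, so pH = 14.00 - 5.15 = 8.85.

8.85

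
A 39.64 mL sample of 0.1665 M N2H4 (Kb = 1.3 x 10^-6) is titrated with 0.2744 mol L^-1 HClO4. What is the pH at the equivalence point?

n(N2H4) = 0.1665 x 0.03964 = 0.006600 mol; V(HClO4) at equivalence = 0.006600/0.2744 = 0.02405 L.
At equivalence the base is fully converted to N2H5+; total volume = 0.06369 L, so [N2H5+] = 0.006600/0.06369 = 0.1036 M.
Ka(N2H5+) = Kw/Kb = 1.0e-14 / 1.3 x 10^-6 = 7.69e-9.
[H^+] = sqrt(Ka x [N2H5+]) = sqrt(7.69e-9 x 0.1036) = 2.82e-5 M.
pH = -log(2.82e-5) = 4.55.

4.55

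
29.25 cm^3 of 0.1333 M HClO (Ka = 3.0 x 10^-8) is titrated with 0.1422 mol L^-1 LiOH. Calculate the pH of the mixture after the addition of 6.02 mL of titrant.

Initial n(HClO) = 0.1333 x 0.02925 = 0.003899 mol.
n(LiOH) added = 0.1422 x 0.006020 = 0.0008560 mol, converting that many moles of HClO to ClO-.
Remaining n(HClO) = 0.003043 mol; n(ClO-) = 0.0008560 mol.
By Henderson-Hasselbalch, pH = pKa + log([A^-]/[HA]) = 7.52 + log(0.0008560/0.003043) = 7.52 + (-0.55) = 6.97.

6.97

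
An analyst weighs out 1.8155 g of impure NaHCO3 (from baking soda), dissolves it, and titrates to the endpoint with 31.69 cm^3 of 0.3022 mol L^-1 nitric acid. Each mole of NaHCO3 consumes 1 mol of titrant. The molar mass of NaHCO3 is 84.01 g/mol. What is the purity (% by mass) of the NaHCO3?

n(HNO3) = 0.3022 x 0.03169 = 0.009577 mol.
n(NaHCO3) = 0.009577 / 1 = 0.009577 mol.
mass of NaHCO3 = 0.009577 x 84.01 = 0.8045 g.
% purity = 0.8045 / 1.8155 x 100 = 44.3%.

44.3%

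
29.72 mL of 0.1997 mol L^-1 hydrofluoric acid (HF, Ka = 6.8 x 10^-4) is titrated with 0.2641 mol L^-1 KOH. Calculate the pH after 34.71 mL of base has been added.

n(acid) = 0.1997 x 0.02972 = 0.005935 mol; n(KOH) added = 0.2641 x 0.03471 = 0.009167 mol.
Base is in excess by 0.009167 - 0.005935 = 0.003232 mol in a total volume of 0.06443 L.
[OH^-] = 0.003232/0.06443 = 0.05016 M, so pOH = 1.30 and pH = 14.00 - 1.30 = 12.70.

12.70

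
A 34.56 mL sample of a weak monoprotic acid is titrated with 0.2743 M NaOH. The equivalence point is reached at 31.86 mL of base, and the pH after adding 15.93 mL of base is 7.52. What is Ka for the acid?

15.93 mL is half of the equivalence volume, so this is the half-equivalence point where [HA] = [A^-].
At half-equivalence pH = pKa, so pKa = 7.52.
Ka = 10^(-7.52) = 3.0 x 10^-8.

3.0 x 10^-8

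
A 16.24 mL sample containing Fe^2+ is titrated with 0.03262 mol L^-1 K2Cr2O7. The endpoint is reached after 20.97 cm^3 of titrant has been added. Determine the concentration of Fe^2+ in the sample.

0.253 M

n(K2Cr2O7) = 0.03262 x 0.02097 = 0.0006840 mol.
From the balanced equation, 1 mol K2Cr2O7 reacts with 6 mol Fe^2+, so n(Fe^2+) = 0.0006840 x 6/1 = 0.004104 mol.
[Fe^2+] = 0.004104 / 0.01624 L = 0.253 M.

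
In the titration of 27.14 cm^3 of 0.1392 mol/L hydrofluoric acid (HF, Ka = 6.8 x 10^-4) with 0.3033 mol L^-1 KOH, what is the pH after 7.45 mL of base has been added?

Initial n(HF) = 0.1392 x 0.02714 = 0.003778 mol.
n(KOH) added = 0.3033 x 0.007450 = 0.002260 mol, converting that many moles of HF to F-.
Remaining n(HF) = 0.001518 mol; n(F-) = 0.002260 mol.
By Henderson-Hasselbalch, pH = pKa + log([A^-]/[HA]) = 3.17 + log(0.002260/0.001518) = 3.17 + (+0.17) = 3.34.

3.34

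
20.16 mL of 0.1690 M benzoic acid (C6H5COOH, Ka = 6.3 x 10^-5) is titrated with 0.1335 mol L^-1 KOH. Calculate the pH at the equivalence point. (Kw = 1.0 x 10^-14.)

n(C6H5COOH) = 0.1690 x 0.02016 = 0.003407 mol; V(KOH) at equivalence = 0.003407/0.1335 = 0.02552 L.
At equivalence all the acid is converted to C6H5COO-; total volume = 0.02016 + 0.02552 = 0.04568 L, so [C6H5COO-] = 0.003407/0.04568 = 0.07458 M.
Kb = Kw/Ka = 1.0e-14 / 6.3 x 10^-5 = 1.59e-10.
[OH^-] = sqrt(Kb x [C6H5COO-]) = sqrt(1.59e-10 x 0.07458) = 3.44e-6 M.
pOH = 5.46, so pH = 14.00 - 5.46 = 8.54.

8.54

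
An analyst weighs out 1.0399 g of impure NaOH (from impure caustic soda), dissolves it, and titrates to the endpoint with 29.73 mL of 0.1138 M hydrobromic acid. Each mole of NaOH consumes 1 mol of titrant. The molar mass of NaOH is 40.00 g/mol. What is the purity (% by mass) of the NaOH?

n(HBr) = 0.1138 x 0.02973 = 0.003383 mol.
n(NaOH) = 0.003383 / 1 = 0.003383 mol.
mass of NaOH = 0.003383 x 40.00 = 0.1353 g.
% purity = 0.1353 / 1.0399 x 100 = 13.0%.

13.0%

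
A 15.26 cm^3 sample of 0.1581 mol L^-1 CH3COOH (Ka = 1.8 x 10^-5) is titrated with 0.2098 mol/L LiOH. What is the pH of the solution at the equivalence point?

n(CH3COOH) = 0.1581 x 0.01526 = 0.002413 mol; V(LiOH) at equivalence = 0.002413/0.2098 = 0.01150 L.
At equivalence all the acid is converted to CH3COO-; total volume = 0.01526 + 0.01150 = 0.02676 L, so [CH3COO-] = 0.002413/0.02676 = 0.09016 M.
Kb = Kw/Ka = 1.0e-14 / 1.8 x 10^-5 = 5.56e-10.
[OH^-] = sqrt(Kb x [CH3COO-]) = sqrt(5.56e-10 x 0.09016) = 7.08e-6 M.
pOH = 5.15, so pH = 14.00 - 5.15 = 8.85.

8.85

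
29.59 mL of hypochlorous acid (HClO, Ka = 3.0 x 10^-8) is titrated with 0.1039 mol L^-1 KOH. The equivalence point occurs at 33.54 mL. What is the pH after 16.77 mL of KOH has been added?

16.77 mL is exactly half the equivalence volume (33.54/2), i.e. the half-equivalence point.
There, n(HA) = n(A^-), so pH = pKa = -log(3.0 x 10^-8) = 7.52.

7.52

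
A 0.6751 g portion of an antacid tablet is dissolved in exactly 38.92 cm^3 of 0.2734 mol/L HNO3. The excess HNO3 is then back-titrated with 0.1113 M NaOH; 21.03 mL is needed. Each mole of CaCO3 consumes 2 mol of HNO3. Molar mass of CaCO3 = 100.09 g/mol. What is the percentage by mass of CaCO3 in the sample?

61.5%

Total n(HNO3) added = 0.2734 x 0.03892 = 0.01064 mol.
n(NaOH) used = 0.1113 x 0.02103 = 0.002341 mol, which equals the excess n(HNO3).
So n(HNO3) consumed by the sample = 0.01064 - 0.002341 = 0.008300 mol.
n(CaCO3) = 0.008300 / 2 = 0.004150 mol.
mass CaCO3 = 0.004150 x 100.09 = 0.4154 g, so %CaCO3 = 0.4154/0.6751 x 100 = 61.5%.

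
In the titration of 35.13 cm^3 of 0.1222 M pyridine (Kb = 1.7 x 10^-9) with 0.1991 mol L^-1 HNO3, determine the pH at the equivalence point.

n(C5H5N) = 0.1222 x 0.03513 = 0.004293 mol; V(HNO3) at equivalence = 0.004293/0.1991 = 0.02156 L.
At equivalence the base is fully converted to C5H5NH+; total volume = 0.05669 L, so [C5H5NH+] = 0.004293/0.05669 = 0.07572 M.
Ka(C5H5NH+) = Kw/Kb = 1.0e-14 / 1.7 x 10^-9 = 5.88e-6.
[H^+] = sqrt(Ka x [C5H5NH+]) = sqrt(5.88e-6 x 0.07572) = 0.000667 M.
pH = -log(0.000667) = 3.18.

3.18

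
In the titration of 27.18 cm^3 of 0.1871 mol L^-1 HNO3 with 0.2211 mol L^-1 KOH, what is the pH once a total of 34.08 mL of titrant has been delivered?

12.60

n(acid) = 0.1871 x 0.02718 = 0.005085 mol; n(KOH) added = 0.2211 x 0.03408 = 0.007535 mol.
Base is in excess by 0.007535 - 0.005085 = 0.002450 mol in a total volume of 0.06126 L.
[OH^-] = 0.002450/0.06126 = 0.03999 M, so pOH = 1.40 and pH = 14.00 - 1.40 = 12.60.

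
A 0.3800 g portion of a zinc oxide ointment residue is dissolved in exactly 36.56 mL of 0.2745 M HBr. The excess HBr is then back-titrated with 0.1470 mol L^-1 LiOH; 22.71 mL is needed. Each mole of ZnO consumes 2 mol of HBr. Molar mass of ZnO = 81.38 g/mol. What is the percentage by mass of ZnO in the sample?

Total n(HBr) added = 0.2745 x 0.03656 = 0.01004 mol.
n(LiOH) used = 0.1470 x 0.02271 = 0.003338 mol, which equals the excess n(HBr).
So n(HBr) consumed by the sample = 0.01004 - 0.003338 = 0.006697 mol.
n(ZnO) = 0.006697 / 2 = 0.003349 mol.
mass ZnO = 0.003349 x 81.38 = 0.2725 g, so %ZnO = 0.2725/0.3800 x 100 = 71.7%.

71.7%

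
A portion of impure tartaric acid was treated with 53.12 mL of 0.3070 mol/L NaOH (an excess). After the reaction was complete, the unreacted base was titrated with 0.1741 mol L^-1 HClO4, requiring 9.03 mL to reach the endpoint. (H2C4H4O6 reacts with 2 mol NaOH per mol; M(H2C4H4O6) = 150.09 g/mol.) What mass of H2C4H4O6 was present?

1.11 g

Total n(NaOH) added = 0.3070 x 0.05312 = 0.01631 mol.
n(HClO4) used = 0.1741 x 0.009030 = 0.001572 mol, which equals the excess n(NaOH).
So n(NaOH) consumed by the sample = 0.01631 - 0.001572 = 0.01474 mol.
n(H2C4H4O6) = 0.01474 / 2 = 0.007368 mol.
mass = 0.007368 mol x 150.09 g/mol = 1.11 g.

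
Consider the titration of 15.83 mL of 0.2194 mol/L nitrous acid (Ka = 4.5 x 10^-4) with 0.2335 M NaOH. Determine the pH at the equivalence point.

8.20

n(HNO2) = 0.2194 x 0.01583 = 0.003473 mol; V(NaOH) at equivalence = 0.003473/0.2335 = 0.01487 L.
At equivalence all the acid is converted to NO2-; total volume = 0.01583 + 0.01487 = 0.03070 L, so [NO2-] = 0.003473/0.03070 = 0.1131 M.
Kb = Kw/Ka = 1.0e-14 / 4.5 x 10^-4 = 2.22e-11.
[OH^-] = sqrt(Kb x [NO2-]) = sqrt(2.22e-11 x 0.1131) = 1.59e-6 M.
pOH = 5.80, so pH = 14.00 - 5.80 = 8.20.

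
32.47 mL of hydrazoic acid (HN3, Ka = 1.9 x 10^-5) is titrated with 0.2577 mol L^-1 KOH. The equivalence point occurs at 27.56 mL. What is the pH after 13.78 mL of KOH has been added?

13.78 mL is exactly half the equivalence volume (27.56/2), i.e. the half-equivalence point.
There, n(HA) = n(A^-), so pH = pKa = -log(1.9 x 10^-5) = 4.72.

4.72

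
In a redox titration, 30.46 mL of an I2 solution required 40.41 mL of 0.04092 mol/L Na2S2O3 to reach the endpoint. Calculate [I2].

n(Na2S2O3) = 0.04092 x 0.04041 = 0.001654 mol.
From the balanced equation, 2 mol Na2S2O3 reacts with 1 mol I2, so n(I2) = 0.001654 x 1/2 = 0.0008268 mol.
[I2] = 0.0008268 / 0.03046 L = 0.0271 M.

0.0271 M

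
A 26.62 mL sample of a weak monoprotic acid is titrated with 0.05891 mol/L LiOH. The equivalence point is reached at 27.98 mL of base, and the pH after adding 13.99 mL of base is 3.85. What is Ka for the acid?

13.99 mL is half of the equivalence volume, so this is the half-equivalence point where [HA] = [A^-].
At half-equivalence pH = pKa, so pKa = 3.85.
Ka = 10^(-3.85) = 1.4 x 10^-4.

1.4 x 10^-4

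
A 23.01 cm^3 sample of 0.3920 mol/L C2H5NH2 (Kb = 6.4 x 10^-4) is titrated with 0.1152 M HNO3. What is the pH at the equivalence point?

5.93

n(C2H5NH2) = 0.3920 x 0.02301 = 0.009020 mol; V(HNO3) at equivalence = 0.009020/0.1152 = 0.07830 L.
At equivalence the base is fully converted to C2H5NH3+; total volume = 0.1013 L, so [C2H5NH3+] = 0.009020/0.1013 = 0.08903 M.
Ka(C2H5NH3+) = Kw/Kb = 1.0e-14 / 6.4 x 10^-4 = 1.56e-11.
[H^+] = sqrt(Ka x [C2H5NH3+]) = sqrt(1.56e-11 x 0.08903) = 1.18e-6 M.
pH = -log(1.18e-6) = 5.93.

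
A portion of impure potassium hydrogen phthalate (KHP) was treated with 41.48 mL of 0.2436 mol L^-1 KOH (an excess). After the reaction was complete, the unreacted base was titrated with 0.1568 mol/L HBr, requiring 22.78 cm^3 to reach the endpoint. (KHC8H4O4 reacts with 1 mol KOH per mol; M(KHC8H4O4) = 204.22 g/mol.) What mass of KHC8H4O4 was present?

1.33 g

Total n(KOH) added = 0.2436 x 0.04148 = 0.01010 mol.
n(HBr) used = 0.1568 x 0.02278 = 0.003572 mol, which equals the excess n(KOH).
So n(KOH) consumed by the sample = 0.01010 - 0.003572 = 0.006533 mol.
n(KHC8H4O4) = 0.006533 / 1 = 0.006533 mol.
mass = 0.006533 mol x 204.22 g/mol = 1.33 g.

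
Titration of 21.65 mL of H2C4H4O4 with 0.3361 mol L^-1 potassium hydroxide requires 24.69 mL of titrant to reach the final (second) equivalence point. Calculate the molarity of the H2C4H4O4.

n(KOH) = 0.3361 x 0.02469 = 0.008298 mol.
At the final (second) equivalence point, 2 mol OH^- react per mol H2C4H4O4, so n(H2C4H4O4) = 0.008298 / 2 = 0.004149 mol.
[H2C4H4O4] = 0.004149 / 0.02165 L = 0.192 M.

0.192 M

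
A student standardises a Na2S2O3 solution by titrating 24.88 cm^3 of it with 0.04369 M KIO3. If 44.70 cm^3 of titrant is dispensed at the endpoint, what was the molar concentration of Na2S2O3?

n(KIO3) = 0.04369 x 0.04470 = 0.001953 mol.
From the balanced equation, 1 mol KIO3 reacts with 6 mol Na2S2O3, so n(Na2S2O3) = 0.001953 x 6/1 = 0.01172 mol.
[Na2S2O3] = 0.01172 / 0.02488 L = 0.471 M.

0.471 M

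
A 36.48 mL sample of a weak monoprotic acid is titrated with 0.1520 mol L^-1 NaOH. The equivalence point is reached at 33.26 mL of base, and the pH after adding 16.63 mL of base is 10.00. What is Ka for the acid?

16.63 mL is half of the equivalence volume, so this is the half-equivalence point where [HA] = [A^-].
At half-equivalence pH = pKa, so pKa = 10.00.
Ka = 10^(-10.00) = 1.0 x 10^-10.

1.0 x 10^-10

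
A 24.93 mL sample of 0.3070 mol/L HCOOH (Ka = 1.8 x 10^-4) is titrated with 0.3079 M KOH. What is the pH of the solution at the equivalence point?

8.47

n(HCOOH) = 0.3070 x 0.02493 = 0.007654 mol; V(KOH) at equivalence = 0.007654/0.3079 = 0.02486 L.
At equivalence all the acid is converted to HCOO-; total volume = 0.02493 + 0.02486 = 0.04979 L, so [HCOO-] = 0.007654/0.04979 = 0.1537 M.
Kb = Kw/Ka = 1.0e-14 / 1.8 x 10^-4 = 5.56e-11.
[OH^-] = sqrt(Kb x [HCOO-]) = sqrt(5.56e-11 x 0.1537) = 2.92e-6 M.
pOH = 5.53, so pH = 14.00 - 5.53 = 8.47.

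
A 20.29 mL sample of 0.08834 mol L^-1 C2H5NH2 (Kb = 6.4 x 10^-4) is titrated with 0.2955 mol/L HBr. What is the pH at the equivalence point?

n(C2H5NH2) = 0.08834 x 0.02029 = 0.001792 mol; V(HBr) at equivalence = 0.001792/0.2955 = 0.006066 L.
At equivalence the base is fully converted to C2H5NH3+; total volume = 0.02636 L, so [C2H5NH3+] = 0.001792/0.02636 = 0.06801 M.
Ka(C2H5NH3+) = Kw/Kb = 1.0e-14 / 6.4 x 10^-4 = 1.56e-11.
[H^+] = sqrt(Ka x [C2H5NH3+]) = sqrt(1.56e-11 x 0.06801) = 1.03e-6 M.
pH = -log(1.03e-6) = 5.99.

5.99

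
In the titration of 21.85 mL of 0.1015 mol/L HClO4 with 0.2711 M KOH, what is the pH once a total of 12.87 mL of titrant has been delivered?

n(acid) = 0.1015 x 0.02185 = 0.002218 mol; n(KOH) added = 0.2711 x 0.01287 = 0.003489 mol.
Base is in excess by 0.003489 - 0.002218 = 0.001271 mol in a total volume of 0.03472 L.
[OH^-] = 0.001271/0.03472 = 0.03662 M, so pOH = 1.44 and pH = 14.00 - 1.44 = 12.56.

12.56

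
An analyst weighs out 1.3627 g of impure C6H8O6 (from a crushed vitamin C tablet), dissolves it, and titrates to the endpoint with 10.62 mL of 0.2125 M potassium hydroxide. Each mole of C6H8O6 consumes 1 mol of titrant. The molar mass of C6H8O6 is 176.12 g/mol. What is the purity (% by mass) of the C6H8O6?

n(KOH) = 0.2125 x 0.01062 = 0.002257 mol.
n(C6H8O6) = 0.002257 / 1 = 0.002257 mol.
mass of C6H8O6 = 0.002257 x 176.12 = 0.3975 g.
% purity = 0.3975 / 1.3627 x 100 = 29.2%.

29.2%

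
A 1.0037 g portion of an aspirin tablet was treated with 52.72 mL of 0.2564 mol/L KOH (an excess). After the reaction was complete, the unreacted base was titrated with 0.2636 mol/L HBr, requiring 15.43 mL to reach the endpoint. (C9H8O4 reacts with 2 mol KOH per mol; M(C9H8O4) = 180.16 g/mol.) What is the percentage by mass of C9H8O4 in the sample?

84.8%

Total n(KOH) added = 0.2564 x 0.05272 = 0.01352 mol.
n(HBr) used = 0.2636 x 0.01543 = 0.004067 mol, which equals the excess n(KOH).
So n(KOH) consumed by the sample = 0.01352 - 0.004067 = 0.009450 mol.
n(C9H8O4) = 0.009450 / 2 = 0.004725 mol.
mass C9H8O4 = 0.004725 x 180.16 = 0.8513 g, so %C9H8O4 = 0.8513/1.0037 x 100 = 84.8%.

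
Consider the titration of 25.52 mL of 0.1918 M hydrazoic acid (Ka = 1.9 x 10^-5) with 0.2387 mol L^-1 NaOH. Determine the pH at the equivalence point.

8.87

n(HN3) = 0.1918 x 0.02552 = 0.004895 mol; V(NaOH) at equivalence = 0.004895/0.2387 = 0.02051 L.
At equivalence all the acid is converted to N3-; total volume = 0.02552 + 0.02051 = 0.04603 L, so [N3-] = 0.004895/0.04603 = 0.1063 M.
Kb = Kw/Ka = 1.0e-14 / 1.9 x 10^-5 = 5.26e-10.
[OH^-] = sqrt(Kb x [N3-]) = sqrt(5.26e-10 x 0.1063) = 7.48e-6 M.
pOH = 5.13, so pH = 14.00 - 5.13 = 8.87.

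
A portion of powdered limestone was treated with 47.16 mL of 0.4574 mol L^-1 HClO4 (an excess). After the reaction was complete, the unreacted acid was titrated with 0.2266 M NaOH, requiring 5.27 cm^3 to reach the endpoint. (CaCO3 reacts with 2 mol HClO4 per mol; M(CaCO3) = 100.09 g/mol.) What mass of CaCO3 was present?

Total n(HClO4) added = 0.4574 x 0.04716 = 0.02157 mol.
n(NaOH) used = 0.2266 x 0.005270 = 0.001194 mol, which equals the excess n(HClO4).
So n(HClO4) consumed by the sample = 0.02157 - 0.001194 = 0.02038 mol.
n(CaCO3) = 0.02038 / 2 = 0.01019 mol.
mass = 0.01019 mol x 100.09 g/mol = 1.02 g.

1.02 g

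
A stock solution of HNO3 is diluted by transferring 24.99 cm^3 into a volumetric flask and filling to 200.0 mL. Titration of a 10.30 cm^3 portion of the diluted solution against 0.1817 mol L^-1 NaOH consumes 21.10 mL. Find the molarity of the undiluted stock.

n(NaOH) = 0.1817 x 0.02110 = 0.003834 mol.
n(HNO3) in the aliquot = 0.003834 mol.
[diluted HNO3] = 0.003834 / 0.01030 = 0.3722 M.
Dilution factor = 200.0/24.99 = 8.003, so [stock] = 0.3722 x 8.003 = 2.98 M.

2.98 M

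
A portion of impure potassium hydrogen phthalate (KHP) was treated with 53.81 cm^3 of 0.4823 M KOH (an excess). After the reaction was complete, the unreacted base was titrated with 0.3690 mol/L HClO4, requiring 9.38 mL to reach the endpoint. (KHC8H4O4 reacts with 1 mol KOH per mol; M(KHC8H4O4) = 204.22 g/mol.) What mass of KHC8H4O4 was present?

Total n(KOH) added = 0.4823 x 0.05381 = 0.02595 mol.
n(HClO4) used = 0.3690 x 0.009380 = 0.003461 mol, which equals the excess n(KOH).
So n(KOH) consumed by the sample = 0.02595 - 0.003461 = 0.02249 mol.
n(KHC8H4O4) = 0.02249 / 1 = 0.02249 mol.
mass = 0.02249 mol x 204.22 g/mol = 4.59 g.

4.59 g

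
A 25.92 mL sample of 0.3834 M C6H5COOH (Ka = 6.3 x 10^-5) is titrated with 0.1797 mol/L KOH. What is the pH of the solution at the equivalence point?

8.64

n(C6H5COOH) = 0.3834 x 0.02592 = 0.009938 mol; V(KOH) at equivalence = 0.009938/0.1797 = 0.05530 L.
At equivalence all the acid is converted to C6H5COO-; total volume = 0.02592 + 0.05530 = 0.08122 L, so [C6H5COO-] = 0.009938/0.08122 = 0.1224 M.
Kb = Kw/Ka = 1.0e-14 / 6.3 x 10^-5 = 1.59e-10.
[OH^-] = sqrt(Kb x [C6H5COO-]) = sqrt(1.59e-10 x 0.1224) = 4.41e-6 M.
pOH = 5.36, so pH = 14.00 - 5.36 = 8.64.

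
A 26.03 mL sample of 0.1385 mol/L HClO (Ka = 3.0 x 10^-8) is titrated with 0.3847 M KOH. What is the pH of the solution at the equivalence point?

n(HClO) = 0.1385 x 0.02603 = 0.003605 mol; V(KOH) at equivalence = 0.003605/0.3847 = 0.009371 L.
At equivalence all the acid is converted to ClO-; total volume = 0.02603 + 0.009371 = 0.03540 L, so [ClO-] = 0.003605/0.03540 = 0.1018 M.
Kb = Kw/Ka = 1.0e-14 / 3.0 x 10^-8 = 3.33e-7.
[OH^-] = sqrt(Kb x [ClO-]) = sqrt(3.33e-7 x 0.1018) = 0.000184 M.
pOH = 3.73, so pH = 14.00 - 3.73 = 10.27.

10.27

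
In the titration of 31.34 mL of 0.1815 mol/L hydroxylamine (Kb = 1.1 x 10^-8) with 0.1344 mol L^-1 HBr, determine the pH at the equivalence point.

3.58

n(NH2OH) = 0.1815 x 0.03134 = 0.005688 mol; V(HBr) at equivalence = 0.005688/0.1344 = 0.04232 L.
At equivalence the base is fully converted to NH3OH+; total volume = 0.07366 L, so [NH3OH+] = 0.005688/0.07366 = 0.07722 M.
Ka(NH3OH+) = Kw/Kb = 1.0e-14 / 1.1 x 10^-8 = 9.09e-7.
[H^+] = sqrt(Ka x [NH3OH+]) = sqrt(9.09e-7 x 0.07722) = 0.000265 M.
pH = -log(0.000265) = 3.58.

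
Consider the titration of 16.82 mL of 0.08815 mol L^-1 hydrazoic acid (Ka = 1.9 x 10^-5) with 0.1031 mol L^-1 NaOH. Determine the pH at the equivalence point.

n(HN3) = 0.08815 x 0.01682 = 0.001483 mol; V(NaOH) at equivalence = 0.001483/0.1031 = 0.01438 L.
At equivalence all the acid is converted to N3-; total volume = 0.01682 + 0.01438 = 0.03120 L, so [N3-] = 0.001483/0.03120 = 0.04752 M.
Kb = Kw/Ka = 1.0e-14 / 1.9 x 10^-5 = 5.26e-10.
[OH^-] = sqrt(Kb x [N3-]) = sqrt(5.26e-10 x 0.04752) = 5.00e-6 M.
pOH = 5.30, so pH = 14.00 - 5.30 = 8.70.

8.70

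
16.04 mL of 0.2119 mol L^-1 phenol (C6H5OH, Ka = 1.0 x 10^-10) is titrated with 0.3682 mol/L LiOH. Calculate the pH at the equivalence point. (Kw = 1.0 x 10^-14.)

11.56

n(C6H5OH) = 0.2119 x 0.01604 = 0.003399 mol; V(LiOH) at equivalence = 0.003399/0.3682 = 0.009231 L.
At equivalence all the acid is converted to C6H5O-; total volume = 0.01604 + 0.009231 = 0.02527 L, so [C6H5O-] = 0.003399/0.02527 = 0.1345 M.
Kb = Kw/Ka = 1.0e-14 / 1.0 x 10^-10 = 0.000100.
[OH^-] = sqrt(Kb x [C6H5O-]) = sqrt(0.000100 x 0.1345) = 0.00367 M.
pOH = 2.44, so pH = 14.00 - 2.44 = 11.56.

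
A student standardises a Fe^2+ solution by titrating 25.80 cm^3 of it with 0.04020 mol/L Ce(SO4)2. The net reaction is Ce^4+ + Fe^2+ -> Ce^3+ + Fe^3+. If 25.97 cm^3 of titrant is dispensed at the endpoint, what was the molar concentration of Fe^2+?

0.0405 M

n(Ce(SO4)2) = 0.04020 x 0.02597 = 0.001044 mol.
From the balanced equation, 1 mol Ce(SO4)2 reacts with 1 mol Fe^2+, so n(Fe^2+) = 0.001044 x 1/1 = 0.001044 mol.
[Fe^2+] = 0.001044 / 0.02580 L = 0.0405 M.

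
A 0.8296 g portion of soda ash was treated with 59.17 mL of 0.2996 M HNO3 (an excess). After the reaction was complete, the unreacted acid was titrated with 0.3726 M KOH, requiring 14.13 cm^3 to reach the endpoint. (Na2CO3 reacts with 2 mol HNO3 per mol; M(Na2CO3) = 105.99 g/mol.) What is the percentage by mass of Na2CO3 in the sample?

Total n(HNO3) added = 0.2996 x 0.05917 = 0.01773 mol.
n(KOH) used = 0.3726 x 0.01413 = 0.005265 mol, which equals the excess n(HNO3).
So n(HNO3) consumed by the sample = 0.01773 - 0.005265 = 0.01246 mol.
n(Na2CO3) = 0.01246 / 2 = 0.006231 mol.
mass Na2CO3 = 0.006231 x 105.99 = 0.6604 g, so %Na2CO3 = 0.6604/0.8296 x 100 = 79.6%.

79.6%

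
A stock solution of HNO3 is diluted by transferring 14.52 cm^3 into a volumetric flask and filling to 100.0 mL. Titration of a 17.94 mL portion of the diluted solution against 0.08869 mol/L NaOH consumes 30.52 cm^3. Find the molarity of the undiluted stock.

n(NaOH) = 0.08869 x 0.03052 = 0.002707 mol.
n(HNO3) in the aliquot = 0.002707 mol.
[diluted HNO3] = 0.002707 / 0.01794 = 0.1509 M.
Dilution factor = 100.0/14.52 = 6.887, so [stock] = 0.1509 x 6.887 = 1.04 M.

1.04 M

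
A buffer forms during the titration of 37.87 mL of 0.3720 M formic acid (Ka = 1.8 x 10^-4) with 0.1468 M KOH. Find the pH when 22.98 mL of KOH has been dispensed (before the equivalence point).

3.24

Initial n(HCOOH) = 0.3720 x 0.03787 = 0.01409 mol.
n(KOH) added = 0.1468 x 0.02298 = 0.003373 mol, converting that many moles of HCOOH to HCOO-.
Remaining n(HCOOH) = 0.01071 mol; n(HCOO-) = 0.003373 mol.
By Henderson-Hasselbalch, pH = pKa + log([A^-]/[HA]) = 3.74 + log(0.003373/0.01071) = 3.74 + (-0.50) = 3.24.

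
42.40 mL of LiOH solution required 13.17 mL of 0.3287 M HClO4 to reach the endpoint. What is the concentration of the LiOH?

n(HClO4) delivered = 0.3287 x 0.01317 = 0.004329 mol.
For a 1:1 reaction, n(LiOH) = 0.004329 mol.
[LiOH] = 0.004329 mol / 0.04240 L = 0.102 M.

0.102 M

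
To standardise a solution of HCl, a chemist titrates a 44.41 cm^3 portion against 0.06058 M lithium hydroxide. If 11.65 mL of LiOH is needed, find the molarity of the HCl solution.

0.0159 M

n(LiOH) delivered = 0.06058 x 0.01165 = 0.0007058 mol.
For a 1:1 reaction, n(HCl) = 0.0007058 mol.
[HCl] = 0.0007058 mol / 0.04441 L = 0.0159 M.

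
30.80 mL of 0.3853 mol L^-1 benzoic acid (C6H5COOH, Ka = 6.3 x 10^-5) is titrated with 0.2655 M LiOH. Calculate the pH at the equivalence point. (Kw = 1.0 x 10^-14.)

n(C6H5COOH) = 0.3853 x 0.03080 = 0.01187 mol; V(LiOH) at equivalence = 0.01187/0.2655 = 0.04470 L.
At equivalence all the acid is converted to C6H5COO-; total volume = 0.03080 + 0.04470 = 0.07550 L, so [C6H5COO-] = 0.01187/0.07550 = 0.1572 M.
Kb = Kw/Ka = 1.0e-14 / 6.3 x 10^-5 = 1.59e-10.
[OH^-] = sqrt(Kb x [C6H5COO-]) = sqrt(1.59e-10 x 0.1572) = 5.00e-6 M.
pOH = 5.30, so pH = 14.00 - 5.30 = 8.70.

8.70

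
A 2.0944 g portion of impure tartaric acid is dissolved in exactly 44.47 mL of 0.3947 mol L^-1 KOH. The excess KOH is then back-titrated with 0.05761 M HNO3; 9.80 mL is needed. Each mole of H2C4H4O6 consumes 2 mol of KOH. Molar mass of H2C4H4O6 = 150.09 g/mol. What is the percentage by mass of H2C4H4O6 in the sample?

Total n(KOH) added = 0.3947 x 0.04447 = 0.01755 mol.
n(HNO3) used = 0.05761 x 0.009800 = 0.0005646 mol, which equals the excess n(KOH).
So n(KOH) consumed by the sample = 0.01755 - 0.0005646 = 0.01699 mol.
n(H2C4H4O6) = 0.01699 / 2 = 0.008494 mol.
mass H2C4H4O6 = 0.008494 x 150.09 = 1.275 g, so %H2C4H4O6 = 1.275/2.0944 x 100 = 60.9%.

60.9%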